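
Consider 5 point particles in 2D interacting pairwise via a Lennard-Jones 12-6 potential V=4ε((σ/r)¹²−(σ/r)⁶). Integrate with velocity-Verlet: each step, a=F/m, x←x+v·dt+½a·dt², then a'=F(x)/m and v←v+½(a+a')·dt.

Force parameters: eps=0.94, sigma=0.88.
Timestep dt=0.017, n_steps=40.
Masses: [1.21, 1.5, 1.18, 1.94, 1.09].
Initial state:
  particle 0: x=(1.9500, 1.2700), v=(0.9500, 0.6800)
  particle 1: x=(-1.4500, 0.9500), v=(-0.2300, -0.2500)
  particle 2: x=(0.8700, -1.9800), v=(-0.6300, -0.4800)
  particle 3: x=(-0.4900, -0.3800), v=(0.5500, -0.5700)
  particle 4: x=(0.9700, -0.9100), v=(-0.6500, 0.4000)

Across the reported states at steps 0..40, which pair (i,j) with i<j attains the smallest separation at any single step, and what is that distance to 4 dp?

step 0: x0=(1.9500, 1.2700) x1=(-1.4500, 0.9500) x2=(0.8700, -1.9800) x3=(-0.4900, -0.3800) x4=(0.9700, -0.9100)
step 1: x0=(1.9661, 1.2816) x1=(-1.4539, 0.9457) x2=(0.8593, -1.9878) x3=(-0.4806, -0.3897) x4=(0.9589, -0.9035)
step 2: x0=(1.9823, 1.2931) x1=(-1.4577, 0.9414) x2=(0.8487, -1.9951) x3=(-0.4712, -0.3994) x4=(0.9475, -0.8976)
step 3: x0=(1.9984, 1.3047) x1=(-1.4616, 0.9370) x2=(0.8381, -2.0016) x3=(-0.4617, -0.4090) x4=(0.9360, -0.8924)
step 4: x0=(2.0146, 1.3162) x1=(-1.4654, 0.9326) x2=(0.8275, -2.0076) x3=(-0.4522, -0.4187) x4=(0.9243, -0.8878)
step 5: x0=(2.0307, 1.3277) x1=(-1.4691, 0.9282) x2=(0.8170, -2.0129) x3=(-0.4425, -0.4284) x4=(0.9123, -0.8837)
step 6: x0=(2.0468, 1.3393) x1=(-1.4729, 0.9237) x2=(0.8066, -2.0176) x3=(-0.4328, -0.4381) x4=(0.9001, -0.8802)
step 7: x0=(2.0630, 1.3508) x1=(-1.4766, 0.9192) x2=(0.7961, -2.0217) x3=(-0.4230, -0.4479) x4=(0.8877, -0.8773)
step 8: x0=(2.0791, 1.3623) x1=(-1.4802, 0.9146) x2=(0.7857, -2.0252) x3=(-0.4130, -0.4576) x4=(0.8749, -0.8750)
step 9: x0=(2.0952, 1.3738) x1=(-1.4839, 0.9100) x2=(0.7754, -2.0282) x3=(-0.4029, -0.4674) x4=(0.8618, -0.8731)
step 10: x0=(2.1113, 1.3853) x1=(-1.4875, 0.9054) x2=(0.7650, -2.0305) x3=(-0.3927, -0.4773) x4=(0.8484, -0.8718)
step 11: x0=(2.1274, 1.3968) x1=(-1.4911, 0.9007) x2=(0.7547, -2.0323) x3=(-0.3822, -0.4872) x4=(0.8346, -0.8710)
step 12: x0=(2.1436, 1.4083) x1=(-1.4947, 0.8961) x2=(0.7444, -2.0335) x3=(-0.3716, -0.4971) x4=(0.8204, -0.8706)
step 13: x0=(2.1597, 1.4199) x1=(-1.4982, 0.8914) x2=(0.7342, -2.0341) x3=(-0.3607, -0.5071) x4=(0.8057, -0.8707)
step 14: x0=(2.1758, 1.4313) x1=(-1.5018, 0.8866) x2=(0.7239, -2.0341) x3=(-0.3496, -0.5172) x4=(0.7905, -0.8713)
step 15: x0=(2.1919, 1.4428) x1=(-1.5053, 0.8819) x2=(0.7137, -2.0336) x3=(-0.3382, -0.5274) x4=(0.7747, -0.8723)
step 16: x0=(2.2080, 1.4543) x1=(-1.5088, 0.8771) x2=(0.7034, -2.0324) x3=(-0.3264, -0.5377) x4=(0.7584, -0.8737)
step 17: x0=(2.2241, 1.4658) x1=(-1.5123, 0.8723) x2=(0.6932, -2.0307) x3=(-0.3143, -0.5481) x4=(0.7414, -0.8755)
step 18: x0=(2.2402, 1.4773) x1=(-1.5157, 0.8675) x2=(0.6830, -2.0284) x3=(-0.3019, -0.5586) x4=(0.7237, -0.8777)
step 19: x0=(2.2563, 1.4888) x1=(-1.5191, 0.8626) x2=(0.6727, -2.0255) x3=(-0.2891, -0.5692) x4=(0.7054, -0.8804)
step 20: x0=(2.2724, 1.5003) x1=(-1.5226, 0.8578) x2=(0.6625, -2.0219) x3=(-0.2759, -0.5799) x4=(0.6865, -0.8835)
step 21: x0=(2.2885, 1.5118) x1=(-1.5260, 0.8529) x2=(0.6522, -2.0177) x3=(-0.2626, -0.5907) x4=(0.6673, -0.8871)
step 22: x0=(2.3046, 1.5233) x1=(-1.5294, 0.8480) x2=(0.6419, -2.0128) x3=(-0.2494, -0.6015) x4=(0.6483, -0.8915)
step 23: x0=(2.3207, 1.5347) x1=(-1.5327, 0.8431) x2=(0.6316, -2.0073) x3=(-0.2370, -0.6121) x4=(0.6306, -0.8969)
step 24: x0=(2.3367, 1.5462) x1=(-1.5361, 0.8382) x2=(0.6213, -2.0011) x3=(-0.2261, -0.6221) x4=(0.6159, -0.9040)
step 25: x0=(2.3528, 1.5577) x1=(-1.5395, 0.8332) x2=(0.6109, -1.9942) x3=(-0.2183, -0.6312) x4=(0.6066, -0.9136)
step 26: x0=(2.3689, 1.5692) x1=(-1.5428, 0.8283) x2=(0.6004, -1.9865) x3=(-0.2148, -0.6388) x4=(0.6049, -0.9265)
step 27: x0=(2.3850, 1.5806) x1=(-1.5461, 0.8233) x2=(0.5899, -1.9783) x3=(-0.2159, -0.6449) x4=(0.6114, -0.9429)
step 28: x0=(2.4011, 1.5921) x1=(-1.5494, 0.8183) x2=(0.5793, -1.9694) x3=(-0.2205, -0.6497) x4=(0.6243, -0.9621)
step 29: x0=(2.4172, 1.6036) x1=(-1.5527, 0.8133) x2=(0.5687, -1.9601) x3=(-0.2274, -0.6537) x4=(0.6413, -0.9832)
step 30: x0=(2.4333, 1.6151) x1=(-1.5560, 0.8083) x2=(0.5581, -1.9509) x3=(-0.2353, -0.6574) x4=(0.6602, -1.0047)
step 31: x0=(2.4493, 1.6265) x1=(-1.5593, 0.8033) x2=(0.5472, -1.9425) x3=(-0.2436, -0.6610) x4=(0.6798, -1.0256)
step 32: x0=(2.4654, 1.6380) x1=(-1.5626, 0.7983) x2=(0.5360, -1.9360) x3=(-0.2517, -0.6646) x4=(0.6996, -1.0442)
step 33: x0=(2.4815, 1.6495) x1=(-1.5658, 0.7932) x2=(0.5241, -1.9327) x3=(-0.2596, -0.6685) x4=(0.7197, -1.0590)
step 34: x0=(2.4976, 1.6609) x1=(-1.5690, 0.7881) x2=(0.5112, -1.9337) x3=(-0.2672, -0.6725) x4=(0.7403, -1.0689)
step 35: x0=(2.5137, 1.6724) x1=(-1.5723, 0.7831) x2=(0.4970, -1.9390) x3=(-0.2743, -0.6767) x4=(0.7615, -1.0737)
step 36: x0=(2.5298, 1.6839) x1=(-1.5755, 0.7780) x2=(0.4817, -1.9475) x3=(-0.2811, -0.6811) x4=(0.7832, -1.0746)
step 37: x0=(2.5458, 1.6953) x1=(-1.5787, 0.7729) x2=(0.4655, -1.9580) x3=(-0.2874, -0.6857) x4=(0.8051, -1.0730)
step 38: x0=(2.5619, 1.7068) x1=(-1.5818, 0.7677) x2=(0.4490, -1.9694) x3=(-0.2935, -0.6905) x4=(0.8268, -1.0702)
step 39: x0=(2.5780, 1.7183) x1=(-1.5850, 0.7626) x2=(0.4322, -1.9808) x3=(-0.2991, -0.6955) x4=(0.8481, -1.0669)
step 40: x0=(2.5941, 1.7297) x1=(-1.5882, 0.7575) x2=(0.4155, -1.9919) x3=(-0.3045, -0.7006) x4=(0.8688, -1.0637)

pair (3,4), distance 0.8688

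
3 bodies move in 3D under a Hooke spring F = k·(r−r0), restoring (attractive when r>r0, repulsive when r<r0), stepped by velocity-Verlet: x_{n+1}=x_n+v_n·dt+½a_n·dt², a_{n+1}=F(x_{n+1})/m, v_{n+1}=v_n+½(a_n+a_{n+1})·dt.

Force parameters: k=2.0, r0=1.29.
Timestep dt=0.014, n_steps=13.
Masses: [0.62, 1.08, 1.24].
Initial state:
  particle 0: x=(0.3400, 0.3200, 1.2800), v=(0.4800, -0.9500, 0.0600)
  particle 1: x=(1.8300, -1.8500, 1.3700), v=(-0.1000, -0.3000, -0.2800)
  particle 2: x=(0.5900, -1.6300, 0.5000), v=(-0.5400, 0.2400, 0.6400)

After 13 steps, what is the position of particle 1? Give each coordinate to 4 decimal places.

(1.7840, -1.8714, 1.3142)

step 0: x0=(0.3400, 0.3200, 1.2800) x1=(1.8300, -1.8500, 1.3700) x2=(0.5900, -1.6300, 0.5000)
step 1: x0=(0.3470, 0.3061, 1.2808) x1=(1.8284, -1.8540, 1.3660) x2=(0.5825, -1.6265, 0.5090)
step 2: x0=(0.3545, 0.2911, 1.2814) x1=(1.8265, -1.8576, 1.3620) x2=(0.5749, -1.6228, 0.5182)
step 3: x0=(0.3626, 0.2749, 1.2818) x1=(1.8243, -1.8607, 1.3579) x2=(0.5675, -1.6189, 0.5275)
step 4: x0=(0.3711, 0.2575, 1.2821) x1=(1.8217, -1.8635, 1.3538) x2=(0.5600, -1.6148, 0.5369)
step 5: x0=(0.3802, 0.2391, 1.2822) x1=(1.8187, -1.8659, 1.3496) x2=(0.5526, -1.6105, 0.5465)
step 6: x0=(0.3897, 0.2196, 1.2822) x1=(1.8155, -1.8679, 1.3454) x2=(0.5453, -1.6059, 0.5561)
step 7: x0=(0.3997, 0.1991, 1.2821) x1=(1.8119, -1.8695, 1.3410) x2=(0.5380, -1.6012, 0.5659)
step 8: x0=(0.4102, 0.1776, 1.2818) x1=(1.8080, -1.8707, 1.3367) x2=(0.5307, -1.5963, 0.5758)
step 9: x0=(0.4212, 0.1550, 1.2814) x1=(1.8038, -1.8715, 1.3323) x2=(0.5235, -1.5913, 0.5858)
step 10: x0=(0.4325, 0.1315, 1.2809) x1=(1.7993, -1.8720, 1.3278) x2=(0.5163, -1.5861, 0.5960)
step 11: x0=(0.4443, 0.1071, 1.2802) x1=(1.7945, -1.8722, 1.3233) x2=(0.5092, -1.5807, 0.6062)
step 12: x0=(0.4565, 0.0818, 1.2795) x1=(1.7894, -1.8719, 1.3188) x2=(0.5021, -1.5752, 0.6165)
step 13: x0=(0.4691, 0.0557, 1.2786) x1=(1.7840, -1.8714, 1.3142) x2=(0.4951, -1.5695, 0.6269)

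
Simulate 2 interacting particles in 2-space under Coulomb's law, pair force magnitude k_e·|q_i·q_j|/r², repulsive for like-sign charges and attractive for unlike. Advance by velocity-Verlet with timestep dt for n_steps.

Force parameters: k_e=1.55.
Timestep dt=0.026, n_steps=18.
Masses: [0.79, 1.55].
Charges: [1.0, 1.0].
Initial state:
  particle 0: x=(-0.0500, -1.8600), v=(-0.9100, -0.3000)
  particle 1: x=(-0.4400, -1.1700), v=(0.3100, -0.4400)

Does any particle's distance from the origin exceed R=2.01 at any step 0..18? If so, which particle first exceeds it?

yes, particle 0

step 0: x0=(-0.0500, -1.8600) x1=(-0.4400, -1.1700)
step 1: x0=(-0.0731, -1.8687) x1=(-0.4322, -1.1810)
step 2: x0=(-0.0953, -1.8794) x1=(-0.4249, -1.1909)
step 3: x0=(-0.1164, -1.8921) x1=(-0.4182, -1.1999)
step 4: x0=(-0.1366, -1.9070) x1=(-0.4119, -1.2077)
step 5: x0=(-0.1560, -1.9240) x1=(-0.4060, -1.2144)
step 6: x0=(-0.1745, -1.9433) x1=(-0.4005, -1.2201)
step 7: x0=(-0.1924, -1.9647) x1=(-0.3954, -1.2245)
step 8: x0=(-0.2097, -1.9884) x1=(-0.3906, -1.2279)
step 9: x0=(-0.2265, -2.0141) x1=(-0.3860, -1.2302)
step 10: x0=(-0.2428, -2.0419) x1=(-0.3817, -1.2315)
step 11: x0=(-0.2589, -2.0716) x1=(-0.3775, -1.2317)
step 12: x0=(-0.2747, -2.1031) x1=(-0.3735, -1.2311)
step 13: x0=(-0.2902, -2.1364) x1=(-0.3695, -1.2296)
step 14: x0=(-0.3057, -2.1712) x1=(-0.3657, -1.2272)
step 15: x0=(-0.3210, -2.2075) x1=(-0.3618, -1.2241)
step 16: x0=(-0.3363, -2.2452) x1=(-0.3580, -1.2203)
step 17: x0=(-0.3516, -2.2841) x1=(-0.3543, -1.2159)
step 18: x0=(-0.3669, -2.3242) x1=(-0.3505, -1.2109)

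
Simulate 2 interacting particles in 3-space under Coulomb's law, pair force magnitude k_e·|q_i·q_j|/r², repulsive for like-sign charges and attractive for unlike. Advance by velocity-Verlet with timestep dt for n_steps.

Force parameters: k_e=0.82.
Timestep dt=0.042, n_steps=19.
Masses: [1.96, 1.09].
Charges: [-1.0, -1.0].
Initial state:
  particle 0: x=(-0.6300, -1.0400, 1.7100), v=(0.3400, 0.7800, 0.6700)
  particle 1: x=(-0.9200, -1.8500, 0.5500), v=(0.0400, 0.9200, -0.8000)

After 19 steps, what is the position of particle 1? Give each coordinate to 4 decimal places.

step 0: x0=(-0.6300, -1.0400, 1.7100) x1=(-0.9200, -1.8500, 0.5500)
step 1: x0=(-0.6157, -1.0071, 1.7383) x1=(-0.9184, -1.8115, 0.5161)
step 2: x0=(-0.6013, -0.9741, 1.7668) x1=(-0.9169, -1.7734, 0.4818)
step 3: x0=(-0.5869, -0.9409, 1.7956) x1=(-0.9155, -1.7355, 0.4470)
step 4: x0=(-0.5724, -0.9076, 1.8247) x1=(-0.9142, -1.6979, 0.4118)
step 5: x0=(-0.5578, -0.8741, 1.8540) x1=(-0.9131, -1.6606, 0.3761)
step 6: x0=(-0.5432, -0.8405, 1.8835) x1=(-0.9120, -1.6234, 0.3401)
step 7: x0=(-0.5285, -0.8068, 1.9132) x1=(-0.9110, -1.5865, 0.3036)
step 8: x0=(-0.5138, -0.7730, 1.9431) x1=(-0.9101, -1.5497, 0.2669)
step 9: x0=(-0.4991, -0.7392, 1.9732) x1=(-0.9092, -1.5130, 0.2298)
step 10: x0=(-0.4843, -0.7052, 2.0034) x1=(-0.9085, -1.4765, 0.1924)
step 11: x0=(-0.4694, -0.6712, 2.0338) x1=(-0.9078, -1.4401, 0.1547)
step 12: x0=(-0.4546, -0.6371, 2.0644) x1=(-0.9072, -1.4038, 0.1167)
step 13: x0=(-0.4397, -0.6030, 2.0951) x1=(-0.9066, -1.3677, 0.0785)
step 14: x0=(-0.4247, -0.5688, 2.1260) x1=(-0.9061, -1.3316, 0.0400)
step 15: x0=(-0.4098, -0.5346, 2.1570) x1=(-0.9056, -1.2956, 0.0012)
step 16: x0=(-0.3948, -0.5003, 2.1881) x1=(-0.9052, -1.2597, -0.0377)
step 17: x0=(-0.3798, -0.4660, 2.2193) x1=(-0.9049, -1.2239, -0.0769)
step 18: x0=(-0.3647, -0.4316, 2.2507) x1=(-0.9046, -1.1881, -0.1162)
step 19: x0=(-0.3496, -0.3972, 2.2821) x1=(-0.9043, -1.1524, -0.1558)

(-0.9043, -1.1524, -0.1558)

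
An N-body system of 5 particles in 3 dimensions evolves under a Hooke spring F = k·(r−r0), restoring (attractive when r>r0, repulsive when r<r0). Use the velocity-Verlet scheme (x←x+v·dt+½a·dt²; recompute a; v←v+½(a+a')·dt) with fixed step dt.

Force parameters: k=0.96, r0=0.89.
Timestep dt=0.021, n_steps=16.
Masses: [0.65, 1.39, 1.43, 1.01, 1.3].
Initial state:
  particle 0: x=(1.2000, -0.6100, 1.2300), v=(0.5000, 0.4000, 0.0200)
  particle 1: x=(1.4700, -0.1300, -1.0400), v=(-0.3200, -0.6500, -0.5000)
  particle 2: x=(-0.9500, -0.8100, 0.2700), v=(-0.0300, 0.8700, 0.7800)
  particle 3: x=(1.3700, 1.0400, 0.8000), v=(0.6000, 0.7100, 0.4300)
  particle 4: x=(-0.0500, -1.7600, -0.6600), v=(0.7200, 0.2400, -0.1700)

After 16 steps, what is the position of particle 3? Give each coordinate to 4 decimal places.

step 0: x0=(1.2000, -0.6100, 1.2300) x1=(1.4700, -0.1300, -1.0400) x2=(-0.9500, -0.8100, 0.2700) x3=(1.3700, 1.0400, 0.8000) x4=(-0.0500, -1.7600, -0.6600)
step 1: x0=(1.2099, -0.6015, 1.2293) x1=(1.4629, -0.1438, -1.0499) x2=(-0.9499, -0.7915, 0.2863) x3=(1.3820, 1.0539, 0.8085) x4=(-0.0345, -1.7543, -0.6632)
step 2: x0=(1.2185, -0.5929, 1.2264) x1=(1.4549, -0.1579, -1.0588) x2=(-0.9483, -0.7726, 0.3025) x3=(1.3929, 1.0657, 0.8161) x4=(-0.0182, -1.7472, -0.6655)
step 3: x0=(1.2259, -0.5842, 1.2212) x1=(1.4461, -0.1723, -1.0665) x2=(-0.9452, -0.7533, 0.3186) x3=(1.4027, 1.0755, 0.8226) x4=(-0.0012, -1.7387, -0.6670)
step 4: x0=(1.2320, -0.5753, 1.2138) x1=(1.4364, -0.1869, -1.0730) x2=(-0.9405, -0.7336, 0.3346) x3=(1.4112, 1.0832, 0.8282) x4=(0.0166, -1.7288, -0.6677)
step 5: x0=(1.2369, -0.5663, 1.2043) x1=(1.4260, -0.2018, -1.0784) x2=(-0.9344, -0.7135, 0.3503) x3=(1.4186, 1.0888, 0.8327) x4=(0.0350, -1.7175, -0.6675)
step 6: x0=(1.2405, -0.5572, 1.1926) x1=(1.4148, -0.2169, -1.0827) x2=(-0.9268, -0.6930, 0.3659) x3=(1.4249, 1.0924, 0.8361) x4=(0.0542, -1.7049, -0.6665)
step 7: x0=(1.2429, -0.5479, 1.1787) x1=(1.4029, -0.2321, -1.0858) x2=(-0.9176, -0.6722, 0.3813) x3=(1.4300, 1.0939, 0.8386) x4=(0.0740, -1.6910, -0.6647)
step 8: x0=(1.2441, -0.5386, 1.1628) x1=(1.3902, -0.2475, -1.0877) x2=(-0.9070, -0.6511, 0.3965) x3=(1.4340, 1.0933, 0.8400) x4=(0.0945, -1.6757, -0.6620)
step 9: x0=(1.2440, -0.5292, 1.1448) x1=(1.3769, -0.2630, -1.0885) x2=(-0.8949, -0.6297, 0.4115) x3=(1.4367, 1.0907, 0.8404) x4=(0.1156, -1.6591, -0.6585)
step 10: x0=(1.2427, -0.5196, 1.1248) x1=(1.3628, -0.2786, -1.0881) x2=(-0.8813, -0.6080, 0.4262) x3=(1.4384, 1.0861, 0.8397) x4=(0.1374, -1.6411, -0.6542)
step 11: x0=(1.2403, -0.5100, 1.1028) x1=(1.3481, -0.2942, -1.0866) x2=(-0.8663, -0.5860, 0.4407) x3=(1.4389, 1.0795, 0.8380) x4=(0.1597, -1.6219, -0.6490)
step 12: x0=(1.2367, -0.5004, 1.0790) x1=(1.3327, -0.3100, -1.0839) x2=(-0.8498, -0.5637, 0.4549) x3=(1.4383, 1.0709, 0.8353) x4=(0.1825, -1.6014, -0.6430)
step 13: x0=(1.2320, -0.4906, 1.0533) x1=(1.3167, -0.3257, -1.0801) x2=(-0.8319, -0.5412, 0.4688) x3=(1.4366, 1.0603, 0.8316) x4=(0.2059, -1.5797, -0.6362)
step 14: x0=(1.2262, -0.4808, 1.0259) x1=(1.3001, -0.3414, -1.0752) x2=(-0.8126, -0.5185, 0.4824) x3=(1.4338, 1.0479, 0.8269) x4=(0.2298, -1.5568, -0.6286)
step 15: x0=(1.2193, -0.4710, 0.9967) x1=(1.2830, -0.3571, -1.0691) x2=(-0.7919, -0.4956, 0.4957) x3=(1.4299, 1.0336, 0.8211) x4=(0.2541, -1.5326, -0.6203)
step 16: x0=(1.2114, -0.4611, 0.9660) x1=(1.2653, -0.3728, -1.0620) x2=(-0.7699, -0.4725, 0.5087) x3=(1.4250, 1.0174, 0.8144) x4=(0.2789, -1.5074, -0.6111)

(1.4250, 1.0174, 0.8144)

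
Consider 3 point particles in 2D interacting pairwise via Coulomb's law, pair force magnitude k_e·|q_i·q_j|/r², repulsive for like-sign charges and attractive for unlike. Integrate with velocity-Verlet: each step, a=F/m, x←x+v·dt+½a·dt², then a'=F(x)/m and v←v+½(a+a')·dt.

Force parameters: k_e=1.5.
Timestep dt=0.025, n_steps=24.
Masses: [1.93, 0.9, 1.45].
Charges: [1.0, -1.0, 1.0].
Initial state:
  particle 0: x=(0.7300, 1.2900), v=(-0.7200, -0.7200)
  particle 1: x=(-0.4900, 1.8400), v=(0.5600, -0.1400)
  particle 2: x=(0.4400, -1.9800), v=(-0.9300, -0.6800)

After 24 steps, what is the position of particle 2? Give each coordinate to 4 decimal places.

(-0.1215, -2.3934)

step 0: x0=(0.7300, 1.2900) x1=(-0.4900, 1.8400) x2=(0.4400, -1.9800)
step 1: x0=(0.7119, 1.2721) x1=(-0.4757, 1.8363) x2=(0.4167, -1.9970)
step 2: x0=(0.6935, 1.2543) x1=(-0.4609, 1.8324) x2=(0.3935, -2.0140)
step 3: x0=(0.6749, 1.2367) x1=(-0.4455, 1.8280) x2=(0.3702, -2.0311)
step 4: x0=(0.6560, 1.2193) x1=(-0.4295, 1.8234) x2=(0.3469, -2.0482)
step 5: x0=(0.6368, 1.2021) x1=(-0.4129, 1.8183) x2=(0.3236, -2.0652)
step 6: x0=(0.6174, 1.1852) x1=(-0.3957, 1.8128) x2=(0.3002, -2.0823)
step 7: x0=(0.5977, 1.1684) x1=(-0.3778, 1.8068) x2=(0.2769, -2.0995)
step 8: x0=(0.5776, 1.1519) x1=(-0.3593, 1.8004) x2=(0.2535, -2.1166)
step 9: x0=(0.5573, 1.1356) x1=(-0.3402, 1.7934) x2=(0.2302, -2.1338)
step 10: x0=(0.5367, 1.1196) x1=(-0.3203, 1.7859) x2=(0.2068, -2.1510)
step 11: x0=(0.5157, 1.1039) x1=(-0.2997, 1.7777) x2=(0.1834, -2.1682)
step 12: x0=(0.4944, 1.0886) x1=(-0.2784, 1.7690) x2=(0.1600, -2.1854)
step 13: x0=(0.4728, 1.0736) x1=(-0.2564, 1.7594) x2=(0.1366, -2.2026)
step 14: x0=(0.4508, 1.0589) x1=(-0.2336, 1.7492) x2=(0.1132, -2.2199)
step 15: x0=(0.4285, 1.0447) x1=(-0.2100, 1.7380) x2=(0.0897, -2.2371)
step 16: x0=(0.4058, 1.0309) x1=(-0.1856, 1.7260) x2=(0.0663, -2.2544)
step 17: x0=(0.3827, 1.0176) x1=(-0.1604, 1.7129) x2=(0.0429, -2.2717)
step 18: x0=(0.3593, 1.0048) x1=(-0.1344, 1.6987) x2=(0.0194, -2.2891)
step 19: x0=(0.3354, 0.9927) x1=(-0.1075, 1.6832) x2=(-0.0041, -2.3064)
step 20: x0=(0.3112, 0.9811) x1=(-0.0798, 1.6664) x2=(-0.0275, -2.3238)
step 21: x0=(0.2866, 0.9703) x1=(-0.0513, 1.6481) x2=(-0.0510, -2.3412)
step 22: x0=(0.2616, 0.9603) x1=(-0.0220, 1.6281) x2=(-0.0745, -2.3586)
step 23: x0=(0.2363, 0.9512) x1=(0.0081, 1.6062) x2=(-0.0980, -2.3760)
step 24: x0=(0.2106, 0.9431) x1=(0.0389, 1.5822) x2=(-0.1215, -2.3934)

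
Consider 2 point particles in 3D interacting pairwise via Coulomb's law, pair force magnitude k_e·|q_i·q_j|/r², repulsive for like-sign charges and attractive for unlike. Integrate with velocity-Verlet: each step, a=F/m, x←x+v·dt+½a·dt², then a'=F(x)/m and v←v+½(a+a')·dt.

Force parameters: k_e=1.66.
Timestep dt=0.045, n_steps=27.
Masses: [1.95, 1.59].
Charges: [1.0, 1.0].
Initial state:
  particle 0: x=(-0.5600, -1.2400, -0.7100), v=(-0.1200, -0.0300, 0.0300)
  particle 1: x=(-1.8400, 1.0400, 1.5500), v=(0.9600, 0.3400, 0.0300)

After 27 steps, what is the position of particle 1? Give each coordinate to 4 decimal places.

step 0: x0=(-0.5600, -1.2400, -0.7100) x1=(-1.8400, 1.0400, 1.5500)
step 1: x0=(-0.5654, -1.2414, -0.7087) x1=(-1.7968, 1.0554, 1.5514)
step 2: x0=(-0.5707, -1.2429, -0.7075) x1=(-1.7537, 1.0708, 1.5529)
step 3: x0=(-0.5760, -1.2445, -0.7064) x1=(-1.7107, 1.0864, 1.5546)
step 4: x0=(-0.5812, -1.2462, -0.7054) x1=(-1.6677, 1.1021, 1.5563)
step 5: x0=(-0.5864, -1.2480, -0.7044) x1=(-1.6248, 1.1180, 1.5582)
step 6: x0=(-0.5915, -1.2499, -0.7036) x1=(-1.5819, 1.1340, 1.5602)
step 7: x0=(-0.5966, -1.2518, -0.7029) x1=(-1.5391, 1.1500, 1.5623)
step 8: x0=(-0.6016, -1.2539, -0.7023) x1=(-1.4963, 1.1663, 1.5645)
step 9: x0=(-0.6067, -1.2561, -0.7017) x1=(-1.4536, 1.1826, 1.5669)
step 10: x0=(-0.6116, -1.2584, -0.7013) x1=(-1.4109, 1.1991, 1.5694)
step 11: x0=(-0.6166, -1.2608, -0.7009) x1=(-1.3683, 1.2157, 1.5719)
step 12: x0=(-0.6215, -1.2634, -0.7007) x1=(-1.3257, 1.2324, 1.5747)
step 13: x0=(-0.6264, -1.2660, -0.7005) x1=(-1.2831, 1.2492, 1.5775)
step 14: x0=(-0.6312, -1.2687, -0.7005) x1=(-1.2406, 1.2662, 1.5804)
step 15: x0=(-0.6361, -1.2715, -0.7005) x1=(-1.1981, 1.2833, 1.5835)
step 16: x0=(-0.6409, -1.2744, -0.7007) x1=(-1.1556, 1.3006, 1.5866)
step 17: x0=(-0.6456, -1.2775, -0.7009) x1=(-1.1132, 1.3179, 1.5899)
step 18: x0=(-0.6504, -1.2806, -0.7012) x1=(-1.0707, 1.3354, 1.5933)
step 19: x0=(-0.6552, -1.2839, -0.7016) x1=(-1.0283, 1.3530, 1.5968)
step 20: x0=(-0.6599, -1.2872, -0.7021) x1=(-0.9859, 1.3708, 1.6004)
step 21: x0=(-0.6646, -1.2907, -0.7027) x1=(-0.9436, 1.3887, 1.6042)
step 22: x0=(-0.6693, -1.2942, -0.7034) x1=(-0.9012, 1.4067, 1.6080)
step 23: x0=(-0.6740, -1.2979, -0.7042) x1=(-0.8589, 1.4248, 1.6120)
step 24: x0=(-0.6787, -1.3016, -0.7050) x1=(-0.8165, 1.4431, 1.6160)
step 25: x0=(-0.6834, -1.3055, -0.7060) x1=(-0.7742, 1.4614, 1.6202)
step 26: x0=(-0.6881, -1.3095, -0.7070) x1=(-0.7319, 1.4800, 1.6244)
step 27: x0=(-0.6928, -1.3135, -0.7081) x1=(-0.6896, 1.4986, 1.6288)

(-0.6896, 1.4986, 1.6288)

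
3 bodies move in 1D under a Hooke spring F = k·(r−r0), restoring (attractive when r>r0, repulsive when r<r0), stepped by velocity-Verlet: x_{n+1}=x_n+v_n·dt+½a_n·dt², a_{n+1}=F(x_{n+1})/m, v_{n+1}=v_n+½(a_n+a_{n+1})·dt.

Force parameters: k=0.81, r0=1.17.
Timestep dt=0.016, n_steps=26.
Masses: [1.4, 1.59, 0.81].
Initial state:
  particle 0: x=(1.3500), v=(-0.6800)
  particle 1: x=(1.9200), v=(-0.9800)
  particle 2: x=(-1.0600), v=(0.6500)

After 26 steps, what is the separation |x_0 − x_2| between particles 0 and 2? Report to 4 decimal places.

step 0: x0=(1.3500) x1=(1.9200) x2=(-1.0600)
step 1: x0=(1.3390) x1=(1.9042) x2=(-1.0492)
step 2: x0=(1.3277) x1=(1.8883) x2=(-1.0377)
step 3: x0=(1.3161) x1=(1.8723) x2=(-1.0253)
step 4: x0=(1.3043) x1=(1.8561) x2=(-1.0123)
step 5: x0=(1.2922) x1=(1.8397) x2=(-0.9985)
step 6: x0=(1.2799) x1=(1.8232) x2=(-0.9840)
step 7: x0=(1.2673) x1=(1.8066) x2=(-0.9688)
step 8: x0=(1.2545) x1=(1.7899) x2=(-0.9529)
step 9: x0=(1.2414) x1=(1.7730) x2=(-0.9364)
step 10: x0=(1.2280) x1=(1.7560) x2=(-0.9192)
step 11: x0=(1.2145) x1=(1.7389) x2=(-0.9013)
step 12: x0=(1.2007) x1=(1.7217) x2=(-0.8829)
step 13: x0=(1.1866) x1=(1.7044) x2=(-0.8638)
step 14: x0=(1.1723) x1=(1.6870) x2=(-0.8442)
step 15: x0=(1.1579) x1=(1.6695) x2=(-0.8240)
step 16: x0=(1.1431) x1=(1.6519) x2=(-0.8032)
step 17: x0=(1.1282) x1=(1.6343) x2=(-0.7819)
step 18: x0=(1.1131) x1=(1.6165) x2=(-0.7601)
step 19: x0=(1.0978) x1=(1.5987) x2=(-0.7379)
step 20: x0=(1.0822) x1=(1.5808) x2=(-0.7151)
step 21: x0=(1.0665) x1=(1.5629) x2=(-0.6919)
step 22: x0=(1.0506) x1=(1.5449) x2=(-0.6683)
step 23: x0=(1.0345) x1=(1.5269) x2=(-0.6443)
step 24: x0=(1.0182) x1=(1.5088) x2=(-0.6199)
step 25: x0=(1.0018) x1=(1.4907) x2=(-0.5951)
step 26: x0=(0.9852) x1=(1.4725) x2=(-0.5699)

1.5551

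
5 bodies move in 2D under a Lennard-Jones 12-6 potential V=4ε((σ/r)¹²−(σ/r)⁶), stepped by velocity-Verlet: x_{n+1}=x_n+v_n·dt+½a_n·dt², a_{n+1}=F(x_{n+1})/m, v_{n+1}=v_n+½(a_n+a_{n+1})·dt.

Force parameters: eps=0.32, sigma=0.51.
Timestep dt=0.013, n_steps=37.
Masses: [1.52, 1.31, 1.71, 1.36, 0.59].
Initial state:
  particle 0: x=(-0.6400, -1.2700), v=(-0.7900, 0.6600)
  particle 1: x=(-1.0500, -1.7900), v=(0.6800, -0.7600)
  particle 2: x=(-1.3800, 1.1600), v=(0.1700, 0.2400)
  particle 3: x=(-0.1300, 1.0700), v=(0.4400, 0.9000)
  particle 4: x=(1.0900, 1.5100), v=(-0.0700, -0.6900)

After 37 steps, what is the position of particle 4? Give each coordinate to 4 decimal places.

(1.0462, 1.1773)

step 0: x0=(-0.6400, -1.2700) x1=(-1.0500, -1.7900) x2=(-1.3800, 1.1600) x3=(-0.1300, 1.0700) x4=(1.0900, 1.5100)
step 1: x0=(-0.6503, -1.2615) x1=(-1.0411, -1.7998) x2=(-1.3778, 1.1631) x3=(-0.1243, 1.0817) x4=(1.0891, 1.5010)
step 2: x0=(-0.6607, -1.2531) x1=(-1.0321, -1.8095) x2=(-1.3756, 1.1662) x3=(-0.1186, 1.0934) x4=(1.0882, 1.4921)
step 3: x0=(-0.6712, -1.2448) x1=(-1.0230, -1.8190) x2=(-1.3734, 1.1694) x3=(-0.1128, 1.1051) x4=(1.0872, 1.4831)
step 4: x0=(-0.6818, -1.2367) x1=(-1.0138, -1.8284) x2=(-1.3711, 1.1725) x3=(-0.1071, 1.1168) x4=(1.0863, 1.4741)
step 5: x0=(-0.6924, -1.2287) x1=(-1.0045, -1.8376) x2=(-1.3689, 1.1756) x3=(-0.1014, 1.1285) x4=(1.0854, 1.4651)
step 6: x0=(-0.7031, -1.2208) x1=(-0.9952, -1.8467) x2=(-1.3667, 1.1787) x3=(-0.0957, 1.1402) x4=(1.0844, 1.4561)
step 7: x0=(-0.7139, -1.2130) x1=(-0.9858, -1.8556) x2=(-1.3645, 1.1818) x3=(-0.0900, 1.1519) x4=(1.0835, 1.4472)
step 8: x0=(-0.7247, -1.2054) x1=(-0.9763, -1.8644) x2=(-1.3622, 1.1850) x3=(-0.0842, 1.1636) x4=(1.0825, 1.4382)
step 9: x0=(-0.7356, -1.1978) x1=(-0.9668, -1.8730) x2=(-1.3600, 1.1881) x3=(-0.0785, 1.1753) x4=(1.0815, 1.4292)
step 10: x0=(-0.7465, -1.1904) x1=(-0.9572, -1.8816) x2=(-1.3578, 1.1912) x3=(-0.0728, 1.1871) x4=(1.0805, 1.4202)
step 11: x0=(-0.7574, -1.1831) x1=(-0.9476, -1.8900) x2=(-1.3555, 1.1943) x3=(-0.0671, 1.1988) x4=(1.0795, 1.4112)
step 12: x0=(-0.7684, -1.1759) x1=(-0.9380, -1.8983) x2=(-1.3533, 1.1974) x3=(-0.0613, 1.2105) x4=(1.0785, 1.4022)
step 13: x0=(-0.7793, -1.1688) x1=(-0.9283, -1.9065) x2=(-1.3511, 1.2005) x3=(-0.0556, 1.2222) x4=(1.0775, 1.3932)
step 14: x0=(-0.7903, -1.1617) x1=(-0.9186, -1.9146) x2=(-1.3488, 1.2037) x3=(-0.0499, 1.2339) x4=(1.0764, 1.3842)
step 15: x0=(-0.8013, -1.1548) x1=(-0.9089, -1.9226) x2=(-1.3466, 1.2068) x3=(-0.0441, 1.2456) x4=(1.0754, 1.3752)
step 16: x0=(-0.8124, -1.1479) x1=(-0.8992, -1.9305) x2=(-1.3443, 1.2099) x3=(-0.0384, 1.2573) x4=(1.0743, 1.3662)
step 17: x0=(-0.8234, -1.1411) x1=(-0.8895, -1.9383) x2=(-1.3421, 1.2130) x3=(-0.0326, 1.2691) x4=(1.0732, 1.3572)
step 18: x0=(-0.8344, -1.1343) x1=(-0.8798, -1.9461) x2=(-1.3398, 1.2161) x3=(-0.0269, 1.2808) x4=(1.0721, 1.3482)
step 19: x0=(-0.8455, -1.1276) x1=(-0.8701, -1.9537) x2=(-1.3376, 1.2193) x3=(-0.0211, 1.2925) x4=(1.0710, 1.3392)
step 20: x0=(-0.8565, -1.1210) x1=(-0.8603, -1.9614) x2=(-1.3353, 1.2224) x3=(-0.0154, 1.3042) x4=(1.0698, 1.3301)
step 21: x0=(-0.8675, -1.1144) x1=(-0.8506, -1.9690) x2=(-1.3330, 1.2255) x3=(-0.0096, 1.3159) x4=(1.0686, 1.3211)
step 22: x0=(-0.8786, -1.1078) x1=(-0.8409, -1.9765) x2=(-1.3308, 1.2286) x3=(-0.0038, 1.3276) x4=(1.0674, 1.3121)
step 23: x0=(-0.8896, -1.1013) x1=(-0.8311, -1.9840) x2=(-1.3285, 1.2317) x3=(0.0020, 1.3394) x4=(1.0662, 1.3031)
step 24: x0=(-0.9006, -1.0948) x1=(-0.8214, -1.9914) x2=(-1.3263, 1.2349) x3=(0.0078, 1.3511) x4=(1.0650, 1.2941)
step 25: x0=(-0.9117, -1.0884) x1=(-0.8117, -1.9989) x2=(-1.3240, 1.2380) x3=(0.0136, 1.3628) x4=(1.0637, 1.2851)
step 26: x0=(-0.9227, -1.0819) x1=(-0.8020, -2.0062) x2=(-1.3217, 1.2411) x3=(0.0194, 1.3745) x4=(1.0624, 1.2761)
step 27: x0=(-0.9337, -1.0755) x1=(-0.7923, -2.0136) x2=(-1.3195, 1.2442) x3=(0.0252, 1.3862) x4=(1.0611, 1.2671)
step 28: x0=(-0.9447, -1.0691) x1=(-0.7826, -2.0209) x2=(-1.3172, 1.2473) x3=(0.0311, 1.3979) x4=(1.0597, 1.2581)
step 29: x0=(-0.9557, -1.0627) x1=(-0.7728, -2.0283) x2=(-1.3149, 1.2505) x3=(0.0369, 1.4096) x4=(1.0583, 1.2491)
step 30: x0=(-0.9668, -1.0564) x1=(-0.7631, -2.0356) x2=(-1.3127, 1.2536) x3=(0.0428, 1.4213) x4=(1.0569, 1.2401)
step 31: x0=(-0.9778, -1.0500) x1=(-0.7534, -2.0428) x2=(-1.3104, 1.2567) x3=(0.0486, 1.4331) x4=(1.0555, 1.2311)
step 32: x0=(-0.9888, -1.0437) x1=(-0.7437, -2.0501) x2=(-1.3081, 1.2598) x3=(0.0545, 1.4448) x4=(1.0540, 1.2221)
step 33: x0=(-0.9998, -1.0374) x1=(-0.7341, -2.0574) x2=(-1.3058, 1.2629) x3=(0.0604, 1.4565) x4=(1.0525, 1.2131)
step 34: x0=(-1.0108, -1.0311) x1=(-0.7244, -2.0646) x2=(-1.3035, 1.2661) x3=(0.0663, 1.4682) x4=(1.0510, 1.2042)
step 35: x0=(-1.0218, -1.0248) x1=(-0.7147, -2.0718) x2=(-1.3013, 1.2692) x3=(0.0722, 1.4798) x4=(1.0494, 1.1952)
step 36: x0=(-1.0328, -1.0185) x1=(-0.7050, -2.0791) x2=(-1.2990, 1.2723) x3=(0.0782, 1.4915) x4=(1.0478, 1.1863)
step 37: x0=(-1.0438, -1.0122) x1=(-0.6953, -2.0863) x2=(-1.2967, 1.2754) x3=(0.0841, 1.5032) x4=(1.0462, 1.1773)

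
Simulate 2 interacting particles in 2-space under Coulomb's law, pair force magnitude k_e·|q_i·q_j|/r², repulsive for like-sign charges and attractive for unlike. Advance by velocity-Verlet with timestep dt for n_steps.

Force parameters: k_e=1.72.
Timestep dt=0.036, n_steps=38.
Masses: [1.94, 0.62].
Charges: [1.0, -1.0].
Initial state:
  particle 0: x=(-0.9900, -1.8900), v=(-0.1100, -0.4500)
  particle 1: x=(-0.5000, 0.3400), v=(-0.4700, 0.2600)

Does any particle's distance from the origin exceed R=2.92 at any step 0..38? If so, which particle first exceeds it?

step 0: x0=(-0.9900, -1.8900) x1=(-0.5000, 0.3400)
step 1: x0=(-0.9939, -1.9061) x1=(-0.5170, 0.3490)
step 2: x0=(-0.9978, -1.9220) x1=(-0.5341, 0.3574)
step 3: x0=(-1.0017, -1.9376) x1=(-0.5514, 0.3651)
step 4: x0=(-1.0055, -1.9531) x1=(-0.5688, 0.3722)
step 5: x0=(-1.0093, -1.9684) x1=(-0.5863, 0.3786)
step 6: x0=(-1.0130, -1.9834) x1=(-0.6039, 0.3844)
step 7: x0=(-1.0167, -1.9983) x1=(-0.6216, 0.3896)
step 8: x0=(-1.0204, -2.0130) x1=(-0.6395, 0.3942)
step 9: x0=(-1.0240, -2.0275) x1=(-0.6574, 0.3982)
step 10: x0=(-1.0276, -2.0418) x1=(-0.6754, 0.4016)
step 11: x0=(-1.0312, -2.0559) x1=(-0.6935, 0.4044)
step 12: x0=(-1.0348, -2.0698) x1=(-0.7117, 0.4067)
step 13: x0=(-1.0383, -2.0836) x1=(-0.7299, 0.4084)
step 14: x0=(-1.0418, -2.0971) x1=(-0.7483, 0.4095)
step 15: x0=(-1.0453, -2.1105) x1=(-0.7666, 0.4100)
step 16: x0=(-1.0488, -2.1237) x1=(-0.7851, 0.4100)
step 17: x0=(-1.0522, -2.1367) x1=(-0.8036, 0.4095)
step 18: x0=(-1.0557, -2.1496) x1=(-0.8222, 0.4084)
step 19: x0=(-1.0591, -2.1623) x1=(-0.8408, 0.4067)
step 20: x0=(-1.0625, -2.1748) x1=(-0.8594, 0.4045)
step 21: x0=(-1.0659, -2.1871) x1=(-0.8781, 0.4018)
step 22: x0=(-1.0693, -2.1993) x1=(-0.8968, 0.3985)
step 23: x0=(-1.0726, -2.2113) x1=(-0.9156, 0.3948)
step 24: x0=(-1.0760, -2.2231) x1=(-0.9344, 0.3904)
step 25: x0=(-1.0793, -2.2348) x1=(-0.9532, 0.3856)
step 26: x0=(-1.0827, -2.2463) x1=(-0.9721, 0.3803)
step 27: x0=(-1.0860, -2.2576) x1=(-0.9910, 0.3744)
step 28: x0=(-1.0893, -2.2688) x1=(-1.0099, 0.3680)
step 29: x0=(-1.0927, -2.2798) x1=(-1.0288, 0.3611)
step 30: x0=(-1.0960, -2.2906) x1=(-1.0477, 0.3537)
step 31: x0=(-1.0993, -2.3013) x1=(-1.0666, 0.3457)
step 32: x0=(-1.1026, -2.3118) x1=(-1.0856, 0.3373)
step 33: x0=(-1.1059, -2.3221) x1=(-1.1045, 0.3283)
step 34: x0=(-1.1092, -2.3323) x1=(-1.1235, 0.3188)
step 35: x0=(-1.1126, -2.3423) x1=(-1.1424, 0.3088)
step 36: x0=(-1.1159, -2.3522) x1=(-1.1613, 0.2983)
step 37: x0=(-1.1192, -2.3619) x1=(-1.1803, 0.2873)
step 38: x0=(-1.1225, -2.3714) x1=(-1.1992, 0.2758)

no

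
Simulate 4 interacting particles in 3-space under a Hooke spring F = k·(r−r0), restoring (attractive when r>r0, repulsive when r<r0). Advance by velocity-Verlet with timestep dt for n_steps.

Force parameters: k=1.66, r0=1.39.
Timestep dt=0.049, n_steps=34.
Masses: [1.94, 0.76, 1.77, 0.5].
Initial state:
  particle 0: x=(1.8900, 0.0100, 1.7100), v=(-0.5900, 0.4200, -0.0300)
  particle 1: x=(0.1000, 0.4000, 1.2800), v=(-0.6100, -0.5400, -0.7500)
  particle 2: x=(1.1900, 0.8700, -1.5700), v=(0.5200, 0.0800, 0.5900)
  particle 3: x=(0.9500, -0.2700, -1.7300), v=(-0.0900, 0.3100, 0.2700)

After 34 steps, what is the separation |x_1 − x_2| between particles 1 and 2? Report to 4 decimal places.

step 0: x0=(1.8900, 0.0100, 1.7100) x1=(0.1000, 0.4000, 1.2800) x2=(1.1900, 0.8700, -1.5700) x3=(0.9500, -0.2700, -1.7300)
step 1: x0=(1.8596, 0.0310, 1.7042) x1=(0.0742, 0.3730, 1.2350) x2=(1.2153, 0.8733, -1.5371) x3=(0.9458, -0.2534, -1.7017)
step 2: x0=(1.8263, 0.0529, 1.6900) x1=(0.0566, 0.3450, 1.1741) x2=(1.2402, 0.8753, -1.4964) x3=(0.9417, -0.2344, -1.6442)
step 3: x0=(1.7903, 0.0756, 1.6676) x1=(0.0471, 0.3166, 1.0986) x2=(1.2646, 0.8761, -1.4482) x3=(0.9376, -0.2133, -1.5589)
step 4: x0=(1.7518, 0.0990, 1.6374) x1=(0.0456, 0.2879, 1.0097) x2=(1.2884, 0.8758, -1.3930) x3=(0.9333, -0.1906, -1.4479)
step 5: x0=(1.7109, 0.1230, 1.5998) x1=(0.0518, 0.2593, 0.9093) x2=(1.3116, 0.8743, -1.3313) x3=(0.9286, -0.1667, -1.3138)
step 6: x0=(1.6679, 0.1477, 1.5553) x1=(0.0650, 0.2312, 0.7991) x2=(1.3342, 0.8719, -1.2636) x3=(0.9236, -0.1422, -1.1594)
step 7: x0=(1.6231, 0.1728, 1.5046) x1=(0.0846, 0.2037, 0.6812) x2=(1.3561, 0.8686, -1.1905) x3=(0.9182, -0.1177, -0.9882)
step 8: x0=(1.5767, 0.1984, 1.4484) x1=(0.1098, 0.1772, 0.5579) x2=(1.3774, 0.8645, -1.1128) x3=(0.9128, -0.0934, -0.8038)
step 9: x0=(1.5290, 0.2244, 1.3874) x1=(0.1394, 0.1518, 0.4312) x2=(1.3982, 0.8597, -1.0311) x3=(0.9077, -0.0698, -0.6099)
step 10: x0=(1.4802, 0.2508, 1.3225) x1=(0.1722, 0.1278, 0.3033) x2=(1.4184, 0.8541, -0.9461) x3=(0.9038, -0.0473, -0.4102)
step 11: x0=(1.4306, 0.2774, 1.2544) x1=(0.2067, 0.1052, 0.1757) x2=(1.4381, 0.8480, -0.8586) x3=(0.9023, -0.0260, -0.2083)
step 12: x0=(1.3805, 0.3044, 1.1841) x1=(0.2408, 0.0842, 0.0494) x2=(1.4574, 0.8413, -0.7690) x3=(0.9047, -0.0061, -0.0064)
step 13: x0=(1.3301, 0.3316, 1.1122) x1=(0.2731, 0.0644, -0.0765) x2=(1.4763, 0.8342, -0.6778) x3=(0.9121, 0.0122, 0.1951)
step 14: x0=(1.2799, 0.3593, 1.0397) x1=(0.3035, 0.0455, -0.2033) x2=(1.4949, 0.8266, -0.5857) x3=(0.9233, 0.0289, 0.3968)
step 15: x0=(1.2299, 0.3875, 0.9672) x1=(0.3329, 0.0271, -0.3312) x2=(1.5133, 0.8188, -0.4928) x3=(0.9355, 0.0437, 0.5977)
step 16: x0=(1.1806, 0.4167, 0.8951) x1=(0.3624, 0.0090, -0.4595) x2=(1.5315, 0.8108, -0.3994) x3=(0.9458, 0.0550, 0.7961)
step 17: x0=(1.1321, 0.4474, 0.8229) x1=(0.3927, -0.0086, -0.5867) x2=(1.5495, 0.8025, -0.3058) x3=(0.9526, 0.0607, 0.9919)
step 18: x0=(1.0839, 0.4795, 0.7499) x1=(0.4243, -0.0256, -0.7112) x2=(1.5673, 0.7941, -0.2121) x3=(0.9564, 0.0608, 1.1869)
step 19: x0=(1.0357, 0.5123, 0.6756) x1=(0.4577, -0.0418, -0.8313) x2=(1.5849, 0.7854, -0.1184) x3=(0.9586, 0.0576, 1.3798)
step 20: x0=(0.9869, 0.5452, 0.6005) x1=(0.4933, -0.0567, -0.9450) x2=(1.6025, 0.7763, -0.0248) x3=(0.9598, 0.0530, 1.5668)
step 21: x0=(0.9372, 0.5780, 0.5249) x1=(0.5316, -0.0700, -1.0503) x2=(1.6200, 0.7668, 0.0686) x3=(0.9607, 0.0484, 1.7437)
step 22: x0=(0.8864, 0.6103, 0.4491) x1=(0.5727, -0.0813, -1.1451) x2=(1.6375, 0.7568, 0.1618) x3=(0.9612, 0.0447, 1.9060)
step 23: x0=(0.8345, 0.6419, 0.3734) x1=(0.6167, -0.0904, -1.2277) x2=(1.6552, 0.7459, 0.2550) x3=(0.9617, 0.0427, 2.0493)
step 24: x0=(0.7814, 0.6728, 0.2978) x1=(0.6636, -0.0969, -1.2961) x2=(1.6728, 0.7342, 0.3484) x3=(0.9621, 0.0430, 2.1700)
step 25: x0=(0.7273, 0.7029, 0.2227) x1=(0.7134, -0.1006, -1.3488) x2=(1.6903, 0.7214, 0.4418) x3=(0.9626, 0.0459, 2.2648)
step 26: x0=(0.6726, 0.7322, 0.1482) x1=(0.7659, -0.1013, -1.3847) x2=(1.7073, 0.7074, 0.5354) x3=(0.9630, 0.0517, 2.3313)
step 27: x0=(0.6176, 0.7606, 0.0746) x1=(0.8209, -0.0990, -1.4028) x2=(1.7235, 0.6922, 0.6288) x3=(0.9635, 0.0606, 2.3677)
step 28: x0=(0.5627, 0.7880, 0.0023) x1=(0.8781, -0.0936, -1.4025) x2=(1.7387, 0.6758, 0.7217) x3=(0.9639, 0.0726, 2.3731)
step 29: x0=(0.5083, 0.8145, -0.0684) x1=(0.9372, -0.0851, -1.3836) x2=(1.7526, 0.6583, 0.8135) x3=(0.9642, 0.0876, 2.3473)
step 30: x0=(0.4547, 0.8399, -0.1370) x1=(0.9979, -0.0736, -1.3464) x2=(1.7650, 0.6398, 0.9039) x3=(0.9641, 0.1055, 2.2913)
step 31: x0=(0.4022, 0.8644, -0.2033) x1=(1.0599, -0.0592, -1.2913) x2=(1.7758, 0.6205, 0.9921) x3=(0.9635, 0.1260, 2.2063)
step 32: x0=(0.3511, 0.8877, -0.2670) x1=(1.1228, -0.0421, -1.2192) x2=(1.7850, 0.6005, 1.0777) x3=(0.9619, 0.1487, 2.0948)
step 33: x0=(0.3016, 0.9101, -0.3278) x1=(1.1864, -0.0225, -1.1312) x2=(1.7925, 0.5801, 1.1601) x3=(0.9588, 0.1732, 1.9593)
step 34: x0=(0.2539, 0.9313, -0.3856) x1=(1.2503, -0.0005, -1.0288) x2=(1.7986, 0.5595, 1.2389) x3=(0.9535, 0.1989, 1.8030)

2.3993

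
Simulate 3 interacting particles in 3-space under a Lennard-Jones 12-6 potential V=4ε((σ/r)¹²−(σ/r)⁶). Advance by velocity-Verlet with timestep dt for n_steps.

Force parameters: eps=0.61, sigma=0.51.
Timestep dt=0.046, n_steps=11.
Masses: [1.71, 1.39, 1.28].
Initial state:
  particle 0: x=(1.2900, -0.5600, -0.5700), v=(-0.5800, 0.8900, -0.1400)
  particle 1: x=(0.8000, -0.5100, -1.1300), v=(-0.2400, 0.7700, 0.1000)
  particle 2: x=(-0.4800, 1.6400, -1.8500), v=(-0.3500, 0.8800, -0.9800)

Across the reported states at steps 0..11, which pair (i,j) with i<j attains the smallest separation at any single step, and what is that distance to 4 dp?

step 0: x0=(1.2900, -0.5600, -0.5700) x1=(0.8000, -0.5100, -1.1300) x2=(-0.4800, 1.6400, -1.8500)
step 1: x0=(1.2627, -0.5190, -0.5772) x1=(0.7898, -0.4747, -1.1245) x2=(-0.4961, 1.6805, -1.8951)
step 2: x0=(1.2338, -0.4778, -0.5861) x1=(0.7814, -0.4395, -1.1168) x2=(-0.5122, 1.7210, -1.9402)
step 3: x0=(1.2032, -0.4365, -0.5971) x1=(0.7751, -0.4045, -1.1066) x2=(-0.5283, 1.7614, -1.9852)
step 4: x0=(1.1705, -0.3951, -0.6106) x1=(0.7715, -0.3697, -1.0933) x2=(-0.5444, 1.8019, -2.0303)
step 5: x0=(1.1356, -0.3535, -0.6268) x1=(0.7706, -0.3351, -1.0767) x2=(-0.5605, 1.8424, -2.0754)
step 6: x0=(1.1000, -0.3119, -0.6438) x1=(0.7706, -0.3005, -1.0591) x2=(-0.5766, 1.8829, -2.1205)
step 7: x0=(1.0742, -0.2706, -0.6485) x1=(0.7584, -0.2655, -1.0567) x2=(-0.5927, 1.9233, -2.1656)
step 8: x0=(1.0656, -0.2296, -0.6309) x1=(0.7251, -0.2302, -1.0817) x2=(-0.6088, 1.9638, -2.2106)
step 9: x0=(1.0579, -0.1885, -0.6121) x1=(0.6908, -0.1949, -1.1081) x2=(-0.6249, 2.0043, -2.2557)
step 10: x0=(1.0481, -0.1475, -0.5961) x1=(0.6589, -0.1595, -1.1311) x2=(-0.6410, 2.0448, -2.3008)
step 11: x0=(1.0364, -0.1066, -0.5828) x1=(0.6294, -0.1241, -1.1508) x2=(-0.6571, 2.0853, -2.3459)

pair (0,1), distance 0.5162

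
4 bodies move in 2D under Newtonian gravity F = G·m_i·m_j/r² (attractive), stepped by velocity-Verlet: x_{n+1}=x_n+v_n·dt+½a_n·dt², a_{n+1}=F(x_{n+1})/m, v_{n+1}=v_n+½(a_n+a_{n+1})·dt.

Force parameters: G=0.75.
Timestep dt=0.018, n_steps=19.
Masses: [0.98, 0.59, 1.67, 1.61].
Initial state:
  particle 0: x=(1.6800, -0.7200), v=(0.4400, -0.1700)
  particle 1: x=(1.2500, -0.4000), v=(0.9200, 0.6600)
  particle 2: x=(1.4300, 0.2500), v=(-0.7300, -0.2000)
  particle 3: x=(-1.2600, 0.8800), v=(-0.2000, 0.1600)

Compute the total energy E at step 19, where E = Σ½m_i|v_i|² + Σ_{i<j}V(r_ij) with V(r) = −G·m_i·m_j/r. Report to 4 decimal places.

-3.4493

step 0: x0=(1.6800, -0.7200) x1=(1.2500, -0.4000) x2=(1.4300, 0.2500) x3=(-1.2600, 0.8800)
step 1: x0=(1.6877, -0.7227) x1=(1.2670, -0.3879) x2=(1.4168, 0.2461) x3=(-1.2636, 0.8829)
step 2: x0=(1.6948, -0.7247) x1=(1.2848, -0.3754) x2=(1.4036, 0.2417) x3=(-1.2670, 0.8857)
step 3: x0=(1.7014, -0.7260) x1=(1.3034, -0.3624) x2=(1.3903, 0.2368) x3=(-1.2704, 0.8885)
step 4: x0=(1.7075, -0.7265) x1=(1.3227, -0.3488) x2=(1.3770, 0.2312) x3=(-1.2737, 0.8913)
step 5: x0=(1.7131, -0.7263) x1=(1.3427, -0.3346) x2=(1.3636, 0.2250) x3=(-1.2769, 0.8940)
step 6: x0=(1.7181, -0.7254) x1=(1.3632, -0.3197) x2=(1.3503, 0.2181) x3=(-1.2800, 0.8967)
step 7: x0=(1.7227, -0.7237) x1=(1.3842, -0.3040) x2=(1.3370, 0.2106) x3=(-1.2831, 0.8994)
step 8: x0=(1.7268, -0.7213) x1=(1.4055, -0.2873) x2=(1.3238, 0.2023) x3=(-1.2860, 0.9021)
step 9: x0=(1.7304, -0.7180) x1=(1.4270, -0.2697) x2=(1.3107, 0.1932) x3=(-1.2889, 0.9047)
step 10: x0=(1.7335, -0.7140) x1=(1.4485, -0.2510) x2=(1.2979, 0.1833) x3=(-1.2917, 0.9073)
step 11: x0=(1.7362, -0.7092) x1=(1.4697, -0.2312) x2=(1.2853, 0.1726) x3=(-1.2944, 0.9098)
step 12: x0=(1.7384, -0.7036) x1=(1.4904, -0.2102) x2=(1.2731, 0.1610) x3=(-1.2970, 0.9124)
step 13: x0=(1.7402, -0.6972) x1=(1.5104, -0.1879) x2=(1.2613, 0.1486) x3=(-1.2995, 0.9149)
step 14: x0=(1.7415, -0.6899) x1=(1.5292, -0.1645) x2=(1.2501, 0.1353) x3=(-1.3019, 0.9173)
step 15: x0=(1.7425, -0.6819) x1=(1.5466, -0.1400) x2=(1.2395, 0.1211) x3=(-1.3043, 0.9198)
step 16: x0=(1.7430, -0.6731) x1=(1.5623, -0.1145) x2=(1.2297, 0.1062) x3=(-1.3065, 0.9222)
step 17: x0=(1.7431, -0.6634) x1=(1.5761, -0.0883) x2=(1.2208, 0.0906) x3=(-1.3087, 0.9245)
step 18: x0=(1.7428, -0.6530) x1=(1.5877, -0.0615) x2=(1.2128, 0.0743) x3=(-1.3108, 0.9269)
step 19: x0=(1.7420, -0.6418) x1=(1.5971, -0.0345) x2=(1.2057, 0.0575) x3=(-1.3128, 0.9292)
step 0 velocities: v0=(0.4400, -0.1700) v1=(0.9200, 0.6600) v2=(-0.7300, -0.2000) v3=(-0.2000, 0.1600)
step 0: KE=1.0184, PE=-4.4663, E=-3.4479
step 19 velocities: v0=(-0.0531, 0.6457) v1=(0.4540, 1.5019) v2=(-0.3643, -0.9444) v3=(-0.1085, 0.1271)
step 19: KE=1.8098, PE=-5.2591, E=-3.4493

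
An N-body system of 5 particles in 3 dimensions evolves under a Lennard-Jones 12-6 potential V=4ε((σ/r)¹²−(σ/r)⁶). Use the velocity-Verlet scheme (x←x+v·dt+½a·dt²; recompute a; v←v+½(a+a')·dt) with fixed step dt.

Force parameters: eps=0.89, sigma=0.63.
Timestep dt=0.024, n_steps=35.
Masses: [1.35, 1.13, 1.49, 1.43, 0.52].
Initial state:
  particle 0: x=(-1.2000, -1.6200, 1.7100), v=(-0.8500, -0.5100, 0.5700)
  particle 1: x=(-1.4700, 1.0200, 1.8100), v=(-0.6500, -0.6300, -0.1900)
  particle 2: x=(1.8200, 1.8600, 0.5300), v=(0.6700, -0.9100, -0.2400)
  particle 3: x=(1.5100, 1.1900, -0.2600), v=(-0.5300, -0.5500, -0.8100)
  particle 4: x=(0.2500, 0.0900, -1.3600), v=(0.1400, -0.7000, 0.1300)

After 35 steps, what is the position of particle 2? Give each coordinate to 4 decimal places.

(2.3503, 1.0557, 0.2712)

step 0: x0=(-1.2000, -1.6200, 1.7100) x1=(-1.4700, 1.0200, 1.8100) x2=(1.8200, 1.8600, 0.5300) x3=(1.5100, 1.1900, -0.2600) x4=(0.2500, 0.0900, -1.3600)
step 1: x0=(-1.2204, -1.6322, 1.7237) x1=(-1.4856, 1.0049, 1.8054) x2=(1.8360, 1.8381, 0.5241) x3=(1.4973, 1.1769, -0.2793) x4=(0.2534, 0.0732, -1.3569)
step 2: x0=(-1.2408, -1.6445, 1.7374) x1=(-1.5012, 0.9898, 1.8009) x2=(1.8520, 1.8160, 0.5181) x3=(1.4847, 1.1639, -0.2985) x4=(0.2567, 0.0564, -1.3537)
step 3: x0=(-1.2612, -1.6567, 1.7510) x1=(-1.5168, 0.9746, 1.7963) x2=(1.8679, 1.7938, 0.5119) x3=(1.4722, 1.1511, -0.3174) x4=(0.2601, 0.0396, -1.3506)
step 4: x0=(-1.2816, -1.6690, 1.7647) x1=(-1.5324, 0.9595, 1.7918) x2=(1.8837, 1.7714, 0.5055) x3=(1.4598, 1.1384, -0.3362) x4=(0.2635, 0.0229, -1.3475)
step 5: x0=(-1.3020, -1.6812, 1.7784) x1=(-1.5480, 0.9444, 1.7872) x2=(1.8994, 1.7490, 0.4990) x3=(1.4474, 1.1259, -0.3549) x4=(0.2669, 0.0061, -1.3443)
step 6: x0=(-1.3224, -1.6934, 1.7921) x1=(-1.5636, 0.9293, 1.7826) x2=(1.9151, 1.7264, 0.4923) x3=(1.4351, 1.1134, -0.3734) x4=(0.2703, -0.0107, -1.3411)
step 7: x0=(-1.3428, -1.7057, 1.8058) x1=(-1.5792, 0.9141, 1.7781) x2=(1.9307, 1.7038, 0.4855) x3=(1.4228, 1.1010, -0.3918) x4=(0.2737, -0.0274, -1.3380)
step 8: x0=(-1.3632, -1.7179, 1.8194) x1=(-1.5948, 0.8990, 1.7735) x2=(1.9462, 1.6811, 0.4786) x3=(1.4107, 1.0887, -0.4101) x4=(0.2772, -0.0441, -1.3348)
step 9: x0=(-1.3836, -1.7301, 1.8331) x1=(-1.6104, 0.8839, 1.7690) x2=(1.9617, 1.6583, 0.4716) x3=(1.3986, 1.0765, -0.4282) x4=(0.2806, -0.0609, -1.3316)
step 10: x0=(-1.4040, -1.7424, 1.8468) x1=(-1.6260, 0.8688, 1.7644) x2=(1.9770, 1.6354, 0.4645) x3=(1.3865, 1.0643, -0.4463) x4=(0.2841, -0.0776, -1.3284)
step 11: x0=(-1.4244, -1.7546, 1.8605) x1=(-1.6416, 0.8536, 1.7598) x2=(1.9924, 1.6125, 0.4573) x3=(1.3745, 1.0522, -0.4642) x4=(0.2875, -0.0943, -1.3252)
step 12: x0=(-1.4448, -1.7668, 1.8742) x1=(-1.6572, 0.8385, 1.7553) x2=(2.0077, 1.5895, 0.4500) x3=(1.3626, 1.0401, -0.4821) x4=(0.2910, -0.1109, -1.3219)
step 13: x0=(-1.4652, -1.7791, 1.8878) x1=(-1.6728, 0.8234, 1.7507) x2=(2.0229, 1.5665, 0.4426) x3=(1.3507, 1.0280, -0.5000) x4=(0.2945, -0.1276, -1.3187)
step 14: x0=(-1.4856, -1.7913, 1.9015) x1=(-1.6884, 0.8082, 1.7461) x2=(2.0381, 1.5435, 0.4352) x3=(1.3389, 1.0160, -0.5177) x4=(0.2980, -0.1442, -1.3154)
step 15: x0=(-1.5060, -1.8035, 1.9152) x1=(-1.7040, 0.7931, 1.7416) x2=(2.0532, 1.5204, 0.4277) x3=(1.3270, 1.0041, -0.5354) x4=(0.3016, -0.1608, -1.3122)
step 16: x0=(-1.5264, -1.8158, 1.9289) x1=(-1.7196, 0.7780, 1.7370) x2=(2.0683, 1.4973, 0.4202) x3=(1.3153, 0.9921, -0.5531) x4=(0.3051, -0.1774, -1.3089)
step 17: x0=(-1.5468, -1.8280, 1.9426) x1=(-1.7352, 0.7628, 1.7325) x2=(2.0834, 1.4742, 0.4126) x3=(1.3035, 0.9802, -0.5707) x4=(0.3087, -0.1940, -1.3056)
step 18: x0=(-1.5672, -1.8402, 1.9562) x1=(-1.7508, 0.7477, 1.7279) x2=(2.0984, 1.4510, 0.4050) x3=(1.2918, 0.9683, -0.5882) x4=(0.3123, -0.2106, -1.3023)
step 19: x0=(-1.5876, -1.8524, 1.9699) x1=(-1.7664, 0.7326, 1.7233) x2=(2.1134, 1.4278, 0.3973) x3=(1.2801, 0.9563, -0.6057) x4=(0.3159, -0.2271, -1.2989)
step 20: x0=(-1.6080, -1.8647, 1.9836) x1=(-1.7820, 0.7174, 1.7188) x2=(2.1284, 1.4046, 0.3896) x3=(1.2685, 0.9444, -0.6232) x4=(0.3196, -0.2436, -1.2956)
step 21: x0=(-1.6284, -1.8769, 1.9973) x1=(-1.7976, 0.7023, 1.7142) x2=(2.1433, 1.3814, 0.3818) x3=(1.2569, 0.9326, -0.6407) x4=(0.3232, -0.2601, -1.2922)
step 22: x0=(-1.6488, -1.8891, 2.0109) x1=(-1.8131, 0.6872, 1.7097) x2=(2.1582, 1.3582, 0.3741) x3=(1.2452, 0.9207, -0.6581) x4=(0.3269, -0.2765, -1.2888)
step 23: x0=(-1.6692, -1.9013, 2.0246) x1=(-1.8287, 0.6720, 1.7051) x2=(2.1731, 1.3350, 0.3663) x3=(1.2336, 0.9088, -0.6755) x4=(0.3306, -0.2929, -1.2854)
step 24: x0=(-1.6896, -1.9136, 2.0383) x1=(-1.8443, 0.6569, 1.7005) x2=(2.1880, 1.3117, 0.3584) x3=(1.2220, 0.8969, -0.6929) x4=(0.3344, -0.3093, -1.2820)
step 25: x0=(-1.7100, -1.9258, 2.0520) x1=(-1.8599, 0.6418, 1.6960) x2=(2.2028, 1.2885, 0.3506) x3=(1.2105, 0.8850, -0.7103) x4=(0.3382, -0.3256, -1.2786)
step 26: x0=(-1.7304, -1.9380, 2.0657) x1=(-1.8755, 0.6266, 1.6914) x2=(2.2176, 1.2652, 0.3427) x3=(1.1989, 0.8731, -0.7276) x4=(0.3420, -0.3419, -1.2751)
step 27: x0=(-1.7508, -1.9502, 2.0793) x1=(-1.8911, 0.6115, 1.6868) x2=(2.2324, 1.2420, 0.3348) x3=(1.1873, 0.8611, -0.7450) x4=(0.3458, -0.3581, -1.2716)
step 28: x0=(-1.7712, -1.9625, 2.0930) x1=(-1.9067, 0.5963, 1.6823) x2=(2.2472, 1.2187, 0.3269) x3=(1.1758, 0.8492, -0.7623) x4=(0.3497, -0.3743, -1.2681)
step 29: x0=(-1.7916, -1.9747, 2.1067) x1=(-1.9223, 0.5812, 1.6777) x2=(2.2620, 1.1954, 0.3190) x3=(1.1642, 0.8373, -0.7797) x4=(0.3536, -0.3904, -1.2646)
step 30: x0=(-1.8120, -1.9869, 2.1204) x1=(-1.9379, 0.5660, 1.6732) x2=(2.2767, 1.1721, 0.3110) x3=(1.1527, 0.8253, -0.7970) x4=(0.3575, -0.4065, -1.2611)
step 31: x0=(-1.8324, -1.9991, 2.1340) x1=(-1.9535, 0.5509, 1.6686) x2=(2.2915, 1.1488, 0.3031) x3=(1.1411, 0.8133, -0.8143) x4=(0.3615, -0.4225, -1.2575)
step 32: x0=(-1.8528, -2.0113, 2.1477) x1=(-1.9691, 0.5358, 1.6640) x2=(2.3062, 1.1255, 0.2951) x3=(1.1295, 0.8013, -0.8316) x4=(0.3655, -0.4385, -1.2539)
step 33: x0=(-1.8732, -2.0235, 2.1614) x1=(-1.9847, 0.5206, 1.6595) x2=(2.3209, 1.1022, 0.2872) x3=(1.1180, 0.7893, -0.8489) x4=(0.3696, -0.4544, -1.2503)
step 34: x0=(-1.8936, -2.0358, 2.1751) x1=(-2.0003, 0.5055, 1.6549) x2=(2.3356, 1.0789, 0.2792) x3=(1.1064, 0.7773, -0.8663) x4=(0.3737, -0.4702, -1.2467)
step 35: x0=(-1.9140, -2.0480, 2.1888) x1=(-2.0159, 0.4903, 1.6504) x2=(2.3503, 1.0557, 0.2712) x3=(1.0948, 0.7652, -0.8836) x4=(0.3778, -0.4859, -1.2430)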